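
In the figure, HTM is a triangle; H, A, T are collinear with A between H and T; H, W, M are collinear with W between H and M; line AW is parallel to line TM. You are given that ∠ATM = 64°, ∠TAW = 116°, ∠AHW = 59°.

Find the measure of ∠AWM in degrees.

1. ∠HAW = 64°  [linear pair at A on HT]
2. ∠AWH = 57°  [△HAW]
3. ∠AWM = 123°  [linear pair at W on HM]

∠AWM = 123°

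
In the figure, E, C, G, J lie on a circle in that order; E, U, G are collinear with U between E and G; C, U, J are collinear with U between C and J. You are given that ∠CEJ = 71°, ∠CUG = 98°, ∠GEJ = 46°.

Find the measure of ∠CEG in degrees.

1. ∠CGJ = 109°  [cyclic ECGJ, opposite ∠E+∠G]
2. ∠GCJ = 46°  [same arc GJ]
3. ∠CJG = 25°  [△CGJ]
4. ∠CEG = 25°  [same arc CG]

∠CEG = 25°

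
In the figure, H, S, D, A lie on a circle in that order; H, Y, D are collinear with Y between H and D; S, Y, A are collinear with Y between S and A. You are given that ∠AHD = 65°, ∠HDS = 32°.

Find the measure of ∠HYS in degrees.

1. ∠ASD = 65°  [same arc DA]
2. ∠DYS = 83°  [△SYD]
3. ∠HYS = 97°  [linear pair at Y on HD]

∠HYS = 97°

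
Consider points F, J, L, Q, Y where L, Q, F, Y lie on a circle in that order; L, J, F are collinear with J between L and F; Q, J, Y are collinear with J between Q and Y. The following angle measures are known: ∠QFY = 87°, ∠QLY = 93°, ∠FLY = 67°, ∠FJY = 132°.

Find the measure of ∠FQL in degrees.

∠FQL = 89°

1. ∠FQY = 67°  [same arc FY]
2. ∠LJQ = 132°  [vertical angles at J]
3. ∠FYQ = 26°  [△QFY]
4. ∠FJQ = 48°  [linear pair at J on LF]
5. ∠FLQ = 26°  [same arc QF]
6. ∠LFQ = 65°  [△QJF]
7. ∠FQL = 89°  [△LQF]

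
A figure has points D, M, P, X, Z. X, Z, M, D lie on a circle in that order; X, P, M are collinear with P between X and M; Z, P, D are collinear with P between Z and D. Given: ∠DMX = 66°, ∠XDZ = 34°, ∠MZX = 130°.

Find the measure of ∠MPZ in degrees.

1. ∠DZX = 66°  [same arc XD]
2. ∠XMZ = 34°  [same arc XZ]
3. ∠MXZ = 16°  [△XZM]
4. ∠XPZ = 98°  [△XPZ]
5. ∠MPZ = 82°  [linear pair at P on XM]

∠MPZ = 82°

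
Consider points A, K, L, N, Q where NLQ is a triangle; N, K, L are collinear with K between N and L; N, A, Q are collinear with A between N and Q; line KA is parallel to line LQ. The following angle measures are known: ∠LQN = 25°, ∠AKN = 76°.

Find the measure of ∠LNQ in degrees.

∠LNQ = 79°

1. ∠KAN = 25°  [KA∥LQ, corresponding at A]
2. ∠ANK = 79°  [△NKA]
3. ∠LNQ = 79°  [K on NL, A on NQ]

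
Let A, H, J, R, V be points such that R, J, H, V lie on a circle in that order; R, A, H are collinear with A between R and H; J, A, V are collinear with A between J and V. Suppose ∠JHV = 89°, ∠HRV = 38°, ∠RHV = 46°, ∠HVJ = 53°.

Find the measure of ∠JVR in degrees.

1. ∠JRV = 91°  [cyclic RJHV, opposite ∠R+∠H]
2. ∠RJV = 46°  [same arc RV]
3. ∠JVR = 43°  [△RJV]

∠JVR = 43°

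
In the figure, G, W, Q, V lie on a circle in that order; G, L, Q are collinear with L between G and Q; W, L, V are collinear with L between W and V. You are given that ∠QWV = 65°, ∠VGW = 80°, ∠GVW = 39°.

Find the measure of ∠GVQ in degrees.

1. ∠QGV = 65°  [same arc QV]
2. ∠GWV = 61°  [△GWV]
3. ∠GQV = 61°  [same arc GV]
4. ∠GVQ = 54°  [△GQV]

∠GVQ = 54°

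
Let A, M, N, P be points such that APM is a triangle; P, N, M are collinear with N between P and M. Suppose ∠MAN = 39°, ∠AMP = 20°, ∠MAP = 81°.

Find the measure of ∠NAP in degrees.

∠NAP = 42°

1. ∠APM = 79°  [△APM]
2. ∠AMN = 20°  [N on ray MP]
3. ∠APN = 79°  [N on ray PM]
4. ∠ANM = 121°  [△ANM]
5. ∠ANP = 59°  [linear pair at N on PM]
6. ∠NAP = 42°  [△APN]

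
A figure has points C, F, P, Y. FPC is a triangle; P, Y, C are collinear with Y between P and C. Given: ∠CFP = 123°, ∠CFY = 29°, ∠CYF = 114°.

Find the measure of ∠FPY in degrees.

1. ∠FCY = 37°  [△FYC]
2. ∠FCP = 37°  [Y on ray CP]
3. ∠CPF = 20°  [△FPC]
4. ∠FPY = 20°  [Y on ray PC]

∠FPY = 20°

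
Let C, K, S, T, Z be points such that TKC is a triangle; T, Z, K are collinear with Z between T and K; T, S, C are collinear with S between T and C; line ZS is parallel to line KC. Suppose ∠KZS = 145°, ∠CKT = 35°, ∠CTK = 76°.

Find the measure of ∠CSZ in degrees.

1. ∠SZT = 35°  [linear pair at Z on TK]
2. ∠STZ = 76°  [Z on TK, S on TC]
3. ∠TSZ = 69°  [△TZS]
4. ∠CSZ = 111°  [linear pair at S on TC]

∠CSZ = 111°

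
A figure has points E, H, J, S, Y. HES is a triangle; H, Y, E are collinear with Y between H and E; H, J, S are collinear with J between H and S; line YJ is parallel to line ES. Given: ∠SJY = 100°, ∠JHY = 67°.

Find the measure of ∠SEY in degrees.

∠SEY = 33°

1. ∠HJY = 80°  [linear pair at J on HS]
2. ∠HYJ = 33°  [△HYJ]
3. ∠EYJ = 147°  [linear pair at Y on HE]
4. ∠SEY = 33°  [YJ∥ES, co-interior at E–Y]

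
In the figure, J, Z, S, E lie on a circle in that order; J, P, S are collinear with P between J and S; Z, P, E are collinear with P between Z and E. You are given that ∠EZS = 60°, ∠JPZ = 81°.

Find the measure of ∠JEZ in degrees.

∠JEZ = 21°

1. ∠EJS = 60°  [same arc SE]
2. ∠EPS = 81°  [vertical angles at P]
3. ∠EPJ = 99°  [linear pair at P on JS]
4. ∠JEZ = 21°  [△JPE]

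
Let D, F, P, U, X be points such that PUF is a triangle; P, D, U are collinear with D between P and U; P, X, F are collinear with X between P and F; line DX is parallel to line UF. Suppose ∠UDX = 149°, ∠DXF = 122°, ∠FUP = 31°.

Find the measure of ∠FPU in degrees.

∠FPU = 91°

1. ∠PDX = 31°  [linear pair at D on PU]
2. ∠DXP = 58°  [linear pair at X on PF]
3. ∠DPX = 91°  [△PDX]
4. ∠FPU = 91°  [D on PU, X on PF]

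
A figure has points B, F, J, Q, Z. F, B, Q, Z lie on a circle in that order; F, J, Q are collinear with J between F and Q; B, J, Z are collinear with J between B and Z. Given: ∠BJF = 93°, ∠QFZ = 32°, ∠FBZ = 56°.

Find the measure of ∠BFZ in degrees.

∠BFZ = 63°

1. ∠QJZ = 93°  [vertical angles at J]
2. ∠QBZ = 32°  [same arc QZ]
3. ∠FQZ = 56°  [same arc FZ]
4. ∠BZQ = 31°  [△QJZ]
5. ∠BQZ = 117°  [△BQZ]
6. ∠BFZ = 63°  [cyclic FBQZ, opposite ∠F+∠Q]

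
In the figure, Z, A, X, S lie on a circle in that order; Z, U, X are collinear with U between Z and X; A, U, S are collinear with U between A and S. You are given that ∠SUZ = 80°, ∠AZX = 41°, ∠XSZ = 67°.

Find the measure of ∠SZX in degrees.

1. ∠SUX = 100°  [linear pair at U on ZX]
2. ∠ASX = 41°  [same arc AX]
3. ∠SXZ = 39°  [△XUS]
4. ∠SZX = 74°  [△ZXS]

∠SZX = 74°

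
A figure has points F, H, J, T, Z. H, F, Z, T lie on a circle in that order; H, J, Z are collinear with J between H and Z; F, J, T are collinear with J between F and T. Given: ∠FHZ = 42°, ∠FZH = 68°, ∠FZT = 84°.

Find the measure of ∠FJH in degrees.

∠FJH = 122°

1. ∠FTH = 68°  [same arc HF]
2. ∠FHT = 96°  [cyclic HFZT, opposite ∠H+∠Z]
3. ∠HFT = 16°  [△HFT]
4. ∠FJH = 122°  [△HJF]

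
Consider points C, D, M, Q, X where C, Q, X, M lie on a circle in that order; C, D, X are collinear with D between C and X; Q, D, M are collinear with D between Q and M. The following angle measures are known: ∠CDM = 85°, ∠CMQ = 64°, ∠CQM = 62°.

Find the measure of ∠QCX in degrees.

1. ∠QDX = 85°  [vertical angles at D]
2. ∠CDQ = 95°  [linear pair at D on CX]
3. ∠QCX = 23°  [△CDQ]

∠QCX = 23°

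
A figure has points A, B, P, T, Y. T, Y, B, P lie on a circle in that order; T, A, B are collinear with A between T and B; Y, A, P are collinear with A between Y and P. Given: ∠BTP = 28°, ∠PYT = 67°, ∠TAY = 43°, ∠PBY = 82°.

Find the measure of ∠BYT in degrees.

1. ∠BYP = 28°  [same arc BP]
2. ∠BTY = 70°  [△TAY]
3. ∠BAY = 137°  [linear pair at A on TB]
4. ∠TBY = 15°  [△YAB]
5. ∠BYT = 95°  [△TYB]

∠BYT = 95°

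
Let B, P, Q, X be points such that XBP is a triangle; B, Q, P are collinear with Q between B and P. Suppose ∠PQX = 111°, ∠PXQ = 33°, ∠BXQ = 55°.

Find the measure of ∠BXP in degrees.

∠BXP = 88°

1. ∠QPX = 36°  [△XQP]
2. ∠BQX = 69°  [linear pair at Q on BP]
3. ∠QBX = 56°  [△XBQ]
4. ∠BPX = 36°  [Q on ray PB]
5. ∠PBX = 56°  [Q on ray BP]
6. ∠BXP = 88°  [△XBP]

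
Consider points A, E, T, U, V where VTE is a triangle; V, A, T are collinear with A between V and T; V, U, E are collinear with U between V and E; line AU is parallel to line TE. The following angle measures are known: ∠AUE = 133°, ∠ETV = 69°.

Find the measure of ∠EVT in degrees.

1. ∠AUV = 47°  [linear pair at U on VE]
2. ∠UAV = 69°  [AU∥TE, corresponding at A]
3. ∠AVU = 64°  [△VAU]
4. ∠EVT = 64°  [A on VT, U on VE]

∠EVT = 64°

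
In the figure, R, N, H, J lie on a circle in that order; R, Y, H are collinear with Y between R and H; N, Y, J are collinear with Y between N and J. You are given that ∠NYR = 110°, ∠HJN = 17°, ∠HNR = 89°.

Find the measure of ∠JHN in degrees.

1. ∠HYN = 70°  [linear pair at Y on RH]
2. ∠HRN = 17°  [same arc NH]
3. ∠NHR = 74°  [△RNH]
4. ∠HNJ = 36°  [△NYH]
5. ∠JHN = 127°  [△NHJ]

∠JHN = 127°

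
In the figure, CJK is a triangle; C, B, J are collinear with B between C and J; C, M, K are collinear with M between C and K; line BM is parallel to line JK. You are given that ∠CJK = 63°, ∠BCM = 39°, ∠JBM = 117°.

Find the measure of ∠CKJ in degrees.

∠CKJ = 78°

1. ∠CBM = 63°  [BM∥JK, corresponding at B]
2. ∠BMC = 78°  [△CBM]
3. ∠CKJ = 78°  [BM∥JK, corresponding at M]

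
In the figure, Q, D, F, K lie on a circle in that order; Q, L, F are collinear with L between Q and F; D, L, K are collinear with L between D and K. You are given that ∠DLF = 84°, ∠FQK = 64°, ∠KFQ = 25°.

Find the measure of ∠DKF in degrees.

∠DKF = 59°

1. ∠KLQ = 84°  [vertical angles at L]
2. ∠FLK = 96°  [linear pair at L on QF]
3. ∠DKF = 59°  [△FLK]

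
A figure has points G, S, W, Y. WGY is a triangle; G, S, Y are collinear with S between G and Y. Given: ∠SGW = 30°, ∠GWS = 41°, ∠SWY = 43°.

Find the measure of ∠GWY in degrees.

1. ∠GSW = 109°  [△WGS]
2. ∠WGY = 30°  [S on ray GY]
3. ∠WSY = 71°  [linear pair at S on GY]
4. ∠SYW = 66°  [△WSY]
5. ∠GYW = 66°  [S on ray YG]
6. ∠GWY = 84°  [△WGY]

∠GWY = 84°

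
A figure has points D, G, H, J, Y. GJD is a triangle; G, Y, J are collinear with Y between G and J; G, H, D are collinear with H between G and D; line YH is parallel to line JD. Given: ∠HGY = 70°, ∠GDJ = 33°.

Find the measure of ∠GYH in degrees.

∠GYH = 77°

1. ∠DGJ = 70°  [Y on GJ, H on GD]
2. ∠DJG = 77°  [△GJD]
3. ∠GYH = 77°  [YH∥JD, corresponding at Y]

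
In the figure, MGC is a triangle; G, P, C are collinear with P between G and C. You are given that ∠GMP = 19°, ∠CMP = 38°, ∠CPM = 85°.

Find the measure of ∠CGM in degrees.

1. ∠GPM = 95°  [linear pair at P on GC]
2. ∠MGP = 66°  [△MGP]
3. ∠CGM = 66°  [P on ray GC]

∠CGM = 66°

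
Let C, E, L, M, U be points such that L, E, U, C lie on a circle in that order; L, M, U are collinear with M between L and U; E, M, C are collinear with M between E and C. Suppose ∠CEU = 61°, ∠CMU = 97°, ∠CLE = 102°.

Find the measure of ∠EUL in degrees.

∠EUL = 36°

1. ∠CLU = 61°  [same arc UC]
2. ∠CML = 83°  [linear pair at M on LU]
3. ∠ECL = 36°  [△LMC]
4. ∠EUL = 36°  [same arc LE]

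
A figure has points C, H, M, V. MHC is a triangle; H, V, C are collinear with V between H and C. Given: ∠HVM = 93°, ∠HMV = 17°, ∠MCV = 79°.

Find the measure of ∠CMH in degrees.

1. ∠MHV = 70°  [△MHV]
2. ∠HCM = 79°  [V on ray CH]
3. ∠CHM = 70°  [V on ray HC]
4. ∠CMH = 31°  [△MHC]

∠CMH = 31°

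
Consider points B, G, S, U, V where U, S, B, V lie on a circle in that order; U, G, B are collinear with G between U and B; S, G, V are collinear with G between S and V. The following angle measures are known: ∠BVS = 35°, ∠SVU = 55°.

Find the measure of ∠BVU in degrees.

∠BVU = 90°

1. ∠BUS = 35°  [same arc SB]
2. ∠SBU = 55°  [same arc US]
3. ∠BSU = 90°  [△USB]
4. ∠BVU = 90°  [cyclic USBV, opposite ∠S+∠V]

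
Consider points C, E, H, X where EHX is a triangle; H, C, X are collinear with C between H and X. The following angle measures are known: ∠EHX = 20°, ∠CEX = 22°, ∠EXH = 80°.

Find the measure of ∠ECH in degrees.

1. ∠CXE = 80°  [C on ray XH]
2. ∠ECX = 78°  [△ECX]
3. ∠ECH = 102°  [linear pair at C on HX]

∠ECH = 102°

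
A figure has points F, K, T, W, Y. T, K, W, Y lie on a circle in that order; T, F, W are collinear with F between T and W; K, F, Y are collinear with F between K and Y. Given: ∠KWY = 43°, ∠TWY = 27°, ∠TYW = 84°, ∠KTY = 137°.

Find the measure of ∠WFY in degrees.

∠WFY = 85°

1. ∠TKY = 27°  [same arc TY]
2. ∠WTY = 69°  [△TWY]
3. ∠KYT = 16°  [△TKY]
4. ∠TFY = 95°  [△TFY]
5. ∠WFY = 85°  [linear pair at F on TW]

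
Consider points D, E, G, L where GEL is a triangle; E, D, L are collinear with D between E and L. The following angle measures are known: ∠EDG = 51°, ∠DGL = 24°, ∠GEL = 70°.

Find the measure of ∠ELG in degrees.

1. ∠GDL = 129°  [linear pair at D on EL]
2. ∠DLG = 27°  [△GDL]
3. ∠ELG = 27°  [D on ray LE]

∠ELG = 27°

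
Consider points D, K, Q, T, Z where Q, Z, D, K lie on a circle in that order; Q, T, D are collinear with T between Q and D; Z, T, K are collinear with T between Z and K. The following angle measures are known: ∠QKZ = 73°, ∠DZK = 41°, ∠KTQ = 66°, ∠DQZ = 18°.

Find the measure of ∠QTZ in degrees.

∠QTZ = 114°

1. ∠QDZ = 73°  [same arc QZ]
2. ∠DTZ = 66°  [△ZTD]
3. ∠QTZ = 114°  [linear pair at T on QD]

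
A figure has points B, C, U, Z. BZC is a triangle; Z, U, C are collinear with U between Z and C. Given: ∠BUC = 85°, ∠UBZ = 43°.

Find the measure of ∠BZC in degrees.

1. ∠BUZ = 95°  [linear pair at U on ZC]
2. ∠BZU = 42°  [△BZU]
3. ∠BZC = 42°  [U on ray ZC]

∠BZC = 42°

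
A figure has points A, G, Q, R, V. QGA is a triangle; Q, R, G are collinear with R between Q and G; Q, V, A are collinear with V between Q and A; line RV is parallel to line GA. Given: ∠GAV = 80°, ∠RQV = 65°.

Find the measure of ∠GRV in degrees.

1. ∠GAQ = 80°  [V on ray AQ]
2. ∠AQG = 65°  [R on QG, V on QA]
3. ∠AGQ = 35°  [△QGA]
4. ∠QRV = 35°  [RV∥GA, corresponding at R]
5. ∠GRV = 145°  [linear pair at R on QG]

∠GRV = 145°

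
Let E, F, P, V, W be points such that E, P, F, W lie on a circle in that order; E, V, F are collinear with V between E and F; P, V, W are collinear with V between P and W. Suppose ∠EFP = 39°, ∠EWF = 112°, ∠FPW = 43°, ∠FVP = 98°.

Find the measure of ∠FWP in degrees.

∠FWP = 73°

1. ∠EPF = 68°  [cyclic EPFW, opposite ∠P+∠W]
2. ∠FEP = 73°  [△EPF]
3. ∠FWP = 73°  [same arc PF]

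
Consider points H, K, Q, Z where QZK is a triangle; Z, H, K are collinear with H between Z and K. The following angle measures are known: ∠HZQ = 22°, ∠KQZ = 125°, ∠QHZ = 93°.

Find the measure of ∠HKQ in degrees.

∠HKQ = 33°

1. ∠KZQ = 22°  [H on ray ZK]
2. ∠QKZ = 33°  [△QZK]
3. ∠HKQ = 33°  [H on ray KZ]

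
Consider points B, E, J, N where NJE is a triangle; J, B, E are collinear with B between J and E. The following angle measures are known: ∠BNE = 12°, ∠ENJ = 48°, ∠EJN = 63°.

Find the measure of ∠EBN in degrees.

1. ∠JEN = 69°  [△NJE]
2. ∠BEN = 69°  [B on ray EJ]
3. ∠EBN = 99°  [△NBE]

∠EBN = 99°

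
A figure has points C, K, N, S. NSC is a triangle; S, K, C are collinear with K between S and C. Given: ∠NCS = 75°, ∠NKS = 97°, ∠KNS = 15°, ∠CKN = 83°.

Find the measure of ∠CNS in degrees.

∠CNS = 37°

1. ∠KSN = 68°  [△NSK]
2. ∠CSN = 68°  [K on ray SC]
3. ∠CNS = 37°  [△NSC]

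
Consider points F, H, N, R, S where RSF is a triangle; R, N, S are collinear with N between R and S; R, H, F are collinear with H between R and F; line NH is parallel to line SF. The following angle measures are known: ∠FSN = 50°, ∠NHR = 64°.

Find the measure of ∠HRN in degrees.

∠HRN = 66°

1. ∠FSR = 50°  [N on ray SR]
2. ∠RFS = 64°  [NH∥SF, corresponding at H]
3. ∠FRS = 66°  [△RSF]
4. ∠HRN = 66°  [N on RS, H on RF]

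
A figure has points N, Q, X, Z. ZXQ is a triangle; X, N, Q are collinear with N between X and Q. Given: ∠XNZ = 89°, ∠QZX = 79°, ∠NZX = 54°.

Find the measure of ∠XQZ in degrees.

∠XQZ = 64°

1. ∠NXZ = 37°  [△ZXN]
2. ∠QXZ = 37°  [N on ray XQ]
3. ∠XQZ = 64°  [△ZXQ]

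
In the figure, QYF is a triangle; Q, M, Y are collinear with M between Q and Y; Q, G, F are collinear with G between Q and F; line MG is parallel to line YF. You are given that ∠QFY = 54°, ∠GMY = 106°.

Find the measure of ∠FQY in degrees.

∠FQY = 52°

1. ∠MGQ = 54°  [MG∥YF, corresponding at G]
2. ∠GMQ = 74°  [linear pair at M on QY]
3. ∠GQM = 52°  [△QMG]
4. ∠FQY = 52°  [M on QY, G on QF]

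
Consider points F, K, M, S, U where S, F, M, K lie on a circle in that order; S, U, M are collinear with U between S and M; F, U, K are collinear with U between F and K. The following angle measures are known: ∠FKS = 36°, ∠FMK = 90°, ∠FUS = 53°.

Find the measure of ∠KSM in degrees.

1. ∠FMS = 36°  [same arc SF]
2. ∠FUM = 127°  [linear pair at U on SM]
3. ∠KFM = 17°  [△FUM]
4. ∠KSM = 17°  [same arc MK]

∠KSM = 17°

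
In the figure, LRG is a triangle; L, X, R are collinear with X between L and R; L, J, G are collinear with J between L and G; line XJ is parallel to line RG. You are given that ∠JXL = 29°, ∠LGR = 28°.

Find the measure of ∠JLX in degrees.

1. ∠GRL = 29°  [XJ∥RG, corresponding at X]
2. ∠GLR = 123°  [△LRG]
3. ∠JLX = 123°  [X on LR, J on LG]

∠JLX = 123°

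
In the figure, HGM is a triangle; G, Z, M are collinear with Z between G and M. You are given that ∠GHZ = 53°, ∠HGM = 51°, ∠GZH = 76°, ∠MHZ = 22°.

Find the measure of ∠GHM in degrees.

1. ∠HZM = 104°  [linear pair at Z on GM]
2. ∠HMZ = 54°  [△HZM]
3. ∠GMH = 54°  [Z on ray MG]
4. ∠GHM = 75°  [△HGM]

∠GHM = 75°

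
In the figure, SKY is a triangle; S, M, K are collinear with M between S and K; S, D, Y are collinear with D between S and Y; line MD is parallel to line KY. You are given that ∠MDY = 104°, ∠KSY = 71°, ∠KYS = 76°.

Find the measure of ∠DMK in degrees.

1. ∠MDS = 76°  [linear pair at D on SY]
2. ∠DSM = 71°  [M on SK, D on SY]
3. ∠DMS = 33°  [△SMD]
4. ∠DMK = 147°  [linear pair at M on SK]

∠DMK = 147°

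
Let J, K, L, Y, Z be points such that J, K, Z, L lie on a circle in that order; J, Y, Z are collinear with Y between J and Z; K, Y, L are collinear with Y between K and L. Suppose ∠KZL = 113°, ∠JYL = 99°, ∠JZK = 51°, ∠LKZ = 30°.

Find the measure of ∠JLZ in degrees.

1. ∠KLZ = 37°  [△KZL]
2. ∠LYZ = 81°  [linear pair at Y on JZ]
3. ∠LJZ = 30°  [same arc ZL]
4. ∠JZL = 62°  [△ZYL]
5. ∠JLZ = 88°  [△JZL]

∠JLZ = 88°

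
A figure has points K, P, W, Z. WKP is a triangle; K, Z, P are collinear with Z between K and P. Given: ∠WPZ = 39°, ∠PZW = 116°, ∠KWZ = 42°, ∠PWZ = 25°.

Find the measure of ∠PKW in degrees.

∠PKW = 74°

1. ∠KZW = 64°  [linear pair at Z on KP]
2. ∠WKZ = 74°  [△WKZ]
3. ∠PKW = 74°  [Z on ray KP]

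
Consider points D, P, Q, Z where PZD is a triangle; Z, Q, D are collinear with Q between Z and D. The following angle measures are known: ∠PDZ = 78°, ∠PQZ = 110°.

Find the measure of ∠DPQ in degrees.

1. ∠PDQ = 78°  [Q on ray DZ]
2. ∠DQP = 70°  [linear pair at Q on ZD]
3. ∠DPQ = 32°  [△PQD]

∠DPQ = 32°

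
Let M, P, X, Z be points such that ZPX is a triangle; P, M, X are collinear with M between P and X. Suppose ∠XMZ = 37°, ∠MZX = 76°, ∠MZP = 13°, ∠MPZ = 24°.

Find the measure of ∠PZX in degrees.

1. ∠MXZ = 67°  [△ZMX]
2. ∠XPZ = 24°  [M on ray PX]
3. ∠PXZ = 67°  [M on ray XP]
4. ∠PZX = 89°  [△ZPX]

∠PZX = 89°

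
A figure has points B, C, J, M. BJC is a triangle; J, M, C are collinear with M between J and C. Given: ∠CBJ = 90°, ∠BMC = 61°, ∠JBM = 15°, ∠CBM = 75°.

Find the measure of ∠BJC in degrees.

∠BJC = 46°

1. ∠BMJ = 119°  [linear pair at M on JC]
2. ∠BJM = 46°  [△BJM]
3. ∠BJC = 46°  [M on ray JC]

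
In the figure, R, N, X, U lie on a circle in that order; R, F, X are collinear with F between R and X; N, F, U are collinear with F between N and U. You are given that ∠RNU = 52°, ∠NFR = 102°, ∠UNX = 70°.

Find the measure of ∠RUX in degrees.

∠RUX = 58°

1. ∠RXU = 52°  [same arc RU]
2. ∠URX = 70°  [same arc XU]
3. ∠RUX = 58°  [△RXU]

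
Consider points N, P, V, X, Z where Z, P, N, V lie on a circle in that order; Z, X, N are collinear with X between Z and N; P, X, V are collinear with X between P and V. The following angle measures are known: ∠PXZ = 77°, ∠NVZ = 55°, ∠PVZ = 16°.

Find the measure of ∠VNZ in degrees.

∠VNZ = 64°

1. ∠NXV = 77°  [vertical angles at X]
2. ∠VXZ = 103°  [linear pair at X on ZN]
3. ∠NZV = 61°  [△ZXV]
4. ∠VNZ = 64°  [△ZNV]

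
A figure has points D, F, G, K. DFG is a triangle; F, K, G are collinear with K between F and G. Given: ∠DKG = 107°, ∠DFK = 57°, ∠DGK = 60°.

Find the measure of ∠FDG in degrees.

∠FDG = 63°

1. ∠DFG = 57°  [K on ray FG]
2. ∠DGF = 60°  [K on ray GF]
3. ∠FDG = 63°  [△DFG]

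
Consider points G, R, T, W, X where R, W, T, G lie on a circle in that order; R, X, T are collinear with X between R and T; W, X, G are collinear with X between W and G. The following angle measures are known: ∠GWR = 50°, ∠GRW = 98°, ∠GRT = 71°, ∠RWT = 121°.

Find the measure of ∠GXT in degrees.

∠GXT = 103°

1. ∠RGW = 32°  [△RWG]
2. ∠GXR = 77°  [△RXG]
3. ∠GXT = 103°  [linear pair at X on RT]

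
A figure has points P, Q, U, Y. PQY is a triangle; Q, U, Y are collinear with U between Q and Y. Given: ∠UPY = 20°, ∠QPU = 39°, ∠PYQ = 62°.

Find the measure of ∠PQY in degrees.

∠PQY = 59°

1. ∠PYU = 62°  [U on ray YQ]
2. ∠PUY = 98°  [△PUY]
3. ∠PUQ = 82°  [linear pair at U on QY]
4. ∠PQU = 59°  [△PQU]
5. ∠PQY = 59°  [U on ray QY]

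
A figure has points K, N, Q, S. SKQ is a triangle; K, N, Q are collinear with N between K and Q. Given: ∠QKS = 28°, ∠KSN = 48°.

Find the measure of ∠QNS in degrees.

∠QNS = 76°

1. ∠NKS = 28°  [N on ray KQ]
2. ∠KNS = 104°  [△SKN]
3. ∠QNS = 76°  [linear pair at N on KQ]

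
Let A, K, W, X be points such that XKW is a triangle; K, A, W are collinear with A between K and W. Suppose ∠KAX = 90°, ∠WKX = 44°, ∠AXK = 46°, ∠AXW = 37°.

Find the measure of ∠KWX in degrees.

1. ∠WAX = 90°  [linear pair at A on KW]
2. ∠AWX = 53°  [△XAW]
3. ∠KWX = 53°  [A on ray WK]

∠KWX = 53°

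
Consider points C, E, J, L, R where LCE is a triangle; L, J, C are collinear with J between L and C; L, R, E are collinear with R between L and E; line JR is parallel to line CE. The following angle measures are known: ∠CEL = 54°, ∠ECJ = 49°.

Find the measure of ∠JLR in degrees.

1. ∠ECL = 49°  [J on ray CL]
2. ∠CLE = 77°  [△LCE]
3. ∠JLR = 77°  [J on LC, R on LE]

∠JLR = 77°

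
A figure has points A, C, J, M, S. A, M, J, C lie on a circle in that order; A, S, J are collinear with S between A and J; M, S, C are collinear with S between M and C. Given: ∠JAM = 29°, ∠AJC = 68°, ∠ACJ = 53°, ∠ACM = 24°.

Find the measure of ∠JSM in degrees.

∠JSM = 97°

1. ∠CAJ = 59°  [△AJC]
2. ∠AJM = 24°  [same arc AM]
3. ∠CMJ = 59°  [same arc JC]
4. ∠JSM = 97°  [△MSJ]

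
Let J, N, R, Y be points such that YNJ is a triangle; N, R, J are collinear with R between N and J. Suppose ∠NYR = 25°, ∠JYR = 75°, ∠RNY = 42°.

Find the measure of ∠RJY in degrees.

1. ∠NRY = 113°  [△YNR]
2. ∠JRY = 67°  [linear pair at R on NJ]
3. ∠RJY = 38°  [△YRJ]

∠RJY = 38°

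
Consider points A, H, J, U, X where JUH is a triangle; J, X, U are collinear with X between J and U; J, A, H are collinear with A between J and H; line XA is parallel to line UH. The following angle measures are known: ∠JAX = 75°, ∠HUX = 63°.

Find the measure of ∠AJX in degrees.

∠AJX = 42°

1. ∠JHU = 75°  [XA∥UH, corresponding at A]
2. ∠HUJ = 63°  [X on ray UJ]
3. ∠HJU = 42°  [△JUH]
4. ∠AJX = 42°  [X on JU, A on JH]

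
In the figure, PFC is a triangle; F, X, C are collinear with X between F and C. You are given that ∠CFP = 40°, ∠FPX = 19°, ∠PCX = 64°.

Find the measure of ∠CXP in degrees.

∠CXP = 59°

1. ∠PFX = 40°  [X on ray FC]
2. ∠FXP = 121°  [△PFX]
3. ∠CXP = 59°  [linear pair at X on FC]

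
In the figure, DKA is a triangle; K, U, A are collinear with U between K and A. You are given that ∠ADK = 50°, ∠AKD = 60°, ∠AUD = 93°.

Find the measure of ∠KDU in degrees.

∠KDU = 33°

1. ∠DKU = 60°  [U on ray KA]
2. ∠DUK = 87°  [linear pair at U on KA]
3. ∠KDU = 33°  [△DKU]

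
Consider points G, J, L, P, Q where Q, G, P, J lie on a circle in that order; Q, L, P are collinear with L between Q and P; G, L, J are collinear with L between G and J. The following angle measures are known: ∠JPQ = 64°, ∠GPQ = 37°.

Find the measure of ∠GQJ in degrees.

1. ∠JGQ = 64°  [same arc QJ]
2. ∠GJQ = 37°  [same arc QG]
3. ∠GQJ = 79°  [△QGJ]

∠GQJ = 79°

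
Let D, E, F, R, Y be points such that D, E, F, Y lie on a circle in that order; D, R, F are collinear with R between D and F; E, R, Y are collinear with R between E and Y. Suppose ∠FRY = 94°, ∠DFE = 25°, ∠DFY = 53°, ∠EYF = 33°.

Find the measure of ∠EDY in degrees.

1. ∠DYE = 25°  [same arc DE]
2. ∠DEY = 53°  [same arc DY]
3. ∠EDY = 102°  [△DEY]

∠EDY = 102°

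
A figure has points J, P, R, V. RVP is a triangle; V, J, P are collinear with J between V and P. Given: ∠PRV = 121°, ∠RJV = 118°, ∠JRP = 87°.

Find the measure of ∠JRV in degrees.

∠JRV = 34°

1. ∠PJR = 62°  [linear pair at J on VP]
2. ∠JPR = 31°  [△RJP]
3. ∠RPV = 31°  [J on ray PV]
4. ∠PVR = 28°  [△RVP]
5. ∠JVR = 28°  [J on ray VP]
6. ∠JRV = 34°  [△RVJ]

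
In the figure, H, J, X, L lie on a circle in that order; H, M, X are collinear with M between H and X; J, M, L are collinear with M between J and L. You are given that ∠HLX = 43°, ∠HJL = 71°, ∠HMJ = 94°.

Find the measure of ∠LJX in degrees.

1. ∠HJX = 137°  [cyclic HJXL, opposite ∠J+∠L]
2. ∠JHX = 15°  [△HMJ]
3. ∠JMX = 86°  [linear pair at M on HX]
4. ∠HXJ = 28°  [△HJX]
5. ∠LJX = 66°  [△JMX]

∠LJX = 66°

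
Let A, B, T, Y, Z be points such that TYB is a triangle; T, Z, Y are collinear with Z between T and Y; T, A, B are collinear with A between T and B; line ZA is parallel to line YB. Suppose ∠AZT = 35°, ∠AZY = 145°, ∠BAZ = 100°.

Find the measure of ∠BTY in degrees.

1. ∠TAZ = 80°  [linear pair at A on TB]
2. ∠ATZ = 65°  [△TZA]
3. ∠BTY = 65°  [Z on TY, A on TB]

∠BTY = 65°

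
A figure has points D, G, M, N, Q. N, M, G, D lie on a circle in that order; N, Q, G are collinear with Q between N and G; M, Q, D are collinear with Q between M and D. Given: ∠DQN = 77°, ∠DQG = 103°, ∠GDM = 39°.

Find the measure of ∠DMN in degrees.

1. ∠MQN = 103°  [vertical angles at Q]
2. ∠GNM = 39°  [same arc MG]
3. ∠DMN = 38°  [△NQM]

∠DMN = 38°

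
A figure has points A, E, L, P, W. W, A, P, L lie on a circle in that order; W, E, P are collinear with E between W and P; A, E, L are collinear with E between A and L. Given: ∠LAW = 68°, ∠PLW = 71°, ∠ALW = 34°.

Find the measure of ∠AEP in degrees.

1. ∠LPW = 68°  [same arc WL]
2. ∠LWP = 41°  [△WPL]
3. ∠APW = 34°  [same arc WA]
4. ∠LAP = 41°  [same arc PL]
5. ∠AEP = 105°  [△AEP]

∠AEP = 105°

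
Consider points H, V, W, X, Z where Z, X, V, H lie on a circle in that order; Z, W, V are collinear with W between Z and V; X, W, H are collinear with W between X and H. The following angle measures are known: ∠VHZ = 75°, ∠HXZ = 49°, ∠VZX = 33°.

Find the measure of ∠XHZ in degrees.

∠XHZ = 42°

1. ∠VXZ = 105°  [cyclic ZXVH, opposite ∠X+∠H]
2. ∠XVZ = 42°  [△ZXV]
3. ∠XHZ = 42°  [same arc ZX]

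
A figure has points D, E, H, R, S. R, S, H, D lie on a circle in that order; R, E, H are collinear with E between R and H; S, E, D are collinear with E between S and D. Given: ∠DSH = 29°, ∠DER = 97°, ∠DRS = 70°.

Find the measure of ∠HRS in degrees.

∠HRS = 41°

1. ∠DRH = 29°  [same arc HD]
2. ∠HES = 97°  [vertical angles at E]
3. ∠RDS = 54°  [△RED]
4. ∠DSR = 56°  [△RSD]
5. ∠RES = 83°  [linear pair at E on RH]
6. ∠HRS = 41°  [△RES]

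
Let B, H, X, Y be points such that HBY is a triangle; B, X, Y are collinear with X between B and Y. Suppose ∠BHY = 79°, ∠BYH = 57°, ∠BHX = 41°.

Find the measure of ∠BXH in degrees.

∠BXH = 95°

1. ∠HBY = 44°  [△HBY]
2. ∠HBX = 44°  [X on ray BY]
3. ∠BXH = 95°  [△HBX]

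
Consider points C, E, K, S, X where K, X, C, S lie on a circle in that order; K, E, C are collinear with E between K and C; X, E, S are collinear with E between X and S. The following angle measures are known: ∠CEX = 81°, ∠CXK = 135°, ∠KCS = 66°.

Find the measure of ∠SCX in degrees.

∠SCX = 96°

1. ∠KES = 81°  [vertical angles at E]
2. ∠CSK = 45°  [cyclic KXCS, opposite ∠X+∠S]
3. ∠KXS = 66°  [same arc KS]
4. ∠CKS = 69°  [△KCS]
5. ∠KSX = 30°  [△KES]
6. ∠SKX = 84°  [△KXS]
7. ∠SCX = 96°  [cyclic KXCS, opposite ∠K+∠C]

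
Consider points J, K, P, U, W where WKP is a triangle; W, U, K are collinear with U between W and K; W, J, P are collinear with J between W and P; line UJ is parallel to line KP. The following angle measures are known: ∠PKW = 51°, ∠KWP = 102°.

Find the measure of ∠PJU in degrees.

1. ∠KPW = 27°  [△WKP]
2. ∠UJW = 27°  [UJ∥KP, corresponding at J]
3. ∠PJU = 153°  [linear pair at J on WP]

∠PJU = 153°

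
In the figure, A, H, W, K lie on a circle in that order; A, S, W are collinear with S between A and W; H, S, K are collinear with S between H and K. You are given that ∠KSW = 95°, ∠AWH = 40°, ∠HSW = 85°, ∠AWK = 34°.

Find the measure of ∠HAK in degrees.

1. ∠AKH = 40°  [same arc AH]
2. ∠AHK = 34°  [same arc AK]
3. ∠HAK = 106°  [△AHK]

∠HAK = 106°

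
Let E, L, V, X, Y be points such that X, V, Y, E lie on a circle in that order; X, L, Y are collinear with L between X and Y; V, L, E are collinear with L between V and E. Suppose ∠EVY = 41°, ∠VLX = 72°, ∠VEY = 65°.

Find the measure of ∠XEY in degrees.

∠XEY = 96°

1. ∠EXY = 41°  [same arc YE]
2. ∠ELY = 72°  [vertical angles at L]
3. ∠EYX = 43°  [△YLE]
4. ∠XEY = 96°  [△XYE]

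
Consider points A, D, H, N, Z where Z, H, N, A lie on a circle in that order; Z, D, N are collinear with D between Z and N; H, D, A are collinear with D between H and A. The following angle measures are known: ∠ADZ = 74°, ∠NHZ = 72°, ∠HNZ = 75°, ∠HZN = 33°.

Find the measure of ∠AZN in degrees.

∠AZN = 31°

1. ∠ADN = 106°  [linear pair at D on ZN]
2. ∠NAZ = 108°  [cyclic ZHNA, opposite ∠H+∠A]
3. ∠HAN = 33°  [same arc HN]
4. ∠ANZ = 41°  [△NDA]
5. ∠AZN = 31°  [△ZNA]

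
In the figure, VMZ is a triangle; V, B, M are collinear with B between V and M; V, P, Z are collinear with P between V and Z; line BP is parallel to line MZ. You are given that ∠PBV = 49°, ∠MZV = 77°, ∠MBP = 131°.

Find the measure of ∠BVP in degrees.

∠BVP = 54°

1. ∠VMZ = 49°  [BP∥MZ, corresponding at B]
2. ∠MVZ = 54°  [△VMZ]
3. ∠BVP = 54°  [B on VM, P on VZ]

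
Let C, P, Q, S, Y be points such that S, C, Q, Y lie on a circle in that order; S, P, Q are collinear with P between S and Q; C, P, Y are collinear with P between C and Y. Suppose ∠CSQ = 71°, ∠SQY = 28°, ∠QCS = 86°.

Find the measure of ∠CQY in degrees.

∠CQY = 51°

1. ∠CQS = 23°  [△SCQ]
2. ∠SCY = 28°  [same arc SY]
3. ∠CYS = 23°  [same arc SC]
4. ∠CSY = 129°  [△SCY]
5. ∠CQY = 51°  [cyclic SCQY, opposite ∠S+∠Q]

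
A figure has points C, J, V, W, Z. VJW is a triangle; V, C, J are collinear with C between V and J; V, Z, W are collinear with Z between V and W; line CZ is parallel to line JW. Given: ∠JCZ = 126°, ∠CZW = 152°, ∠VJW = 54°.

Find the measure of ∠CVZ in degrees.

1. ∠VCZ = 54°  [linear pair at C on VJ]
2. ∠CZV = 28°  [linear pair at Z on VW]
3. ∠CVZ = 98°  [△VCZ]

∠CVZ = 98°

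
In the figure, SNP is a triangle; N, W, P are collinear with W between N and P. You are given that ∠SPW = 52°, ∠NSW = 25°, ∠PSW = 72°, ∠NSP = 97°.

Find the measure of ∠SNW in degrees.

1. ∠NPS = 52°  [W on ray PN]
2. ∠PNS = 31°  [△SNP]
3. ∠SNW = 31°  [W on ray NP]

∠SNW = 31°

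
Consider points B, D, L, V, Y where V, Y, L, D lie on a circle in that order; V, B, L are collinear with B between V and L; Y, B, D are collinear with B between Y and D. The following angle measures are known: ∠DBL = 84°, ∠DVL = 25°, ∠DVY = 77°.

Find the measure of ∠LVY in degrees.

1. ∠VBY = 84°  [vertical angles at B]
2. ∠DBV = 96°  [linear pair at B on VL]
3. ∠VDY = 59°  [△VBD]
4. ∠DYV = 44°  [△VYD]
5. ∠LVY = 52°  [△VBY]

∠LVY = 52°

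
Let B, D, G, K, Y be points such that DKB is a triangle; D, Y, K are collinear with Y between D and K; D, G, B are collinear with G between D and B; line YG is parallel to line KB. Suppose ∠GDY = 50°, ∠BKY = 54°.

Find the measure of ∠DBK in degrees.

1. ∠BDK = 50°  [Y on DK, G on DB]
2. ∠BKD = 54°  [Y on ray KD]
3. ∠DBK = 76°  [△DKB]

∠DBK = 76°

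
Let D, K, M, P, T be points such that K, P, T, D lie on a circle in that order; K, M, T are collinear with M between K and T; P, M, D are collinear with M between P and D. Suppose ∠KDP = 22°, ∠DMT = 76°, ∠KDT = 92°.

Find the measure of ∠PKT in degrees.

1. ∠KTP = 22°  [same arc KP]
2. ∠KPT = 88°  [cyclic KPTD, opposite ∠P+∠D]
3. ∠PKT = 70°  [△KPT]

∠PKT = 70°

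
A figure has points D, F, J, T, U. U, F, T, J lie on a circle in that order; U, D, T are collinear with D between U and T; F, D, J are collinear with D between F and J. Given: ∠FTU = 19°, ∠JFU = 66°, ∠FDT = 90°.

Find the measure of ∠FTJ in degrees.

1. ∠FJU = 19°  [same arc UF]
2. ∠FUJ = 95°  [△UFJ]
3. ∠FTJ = 85°  [cyclic UFTJ, opposite ∠U+∠T]

∠FTJ = 85°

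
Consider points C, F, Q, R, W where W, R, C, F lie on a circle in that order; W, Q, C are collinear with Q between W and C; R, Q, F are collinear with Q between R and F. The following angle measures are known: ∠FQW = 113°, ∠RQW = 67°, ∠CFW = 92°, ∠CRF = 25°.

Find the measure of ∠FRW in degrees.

∠FRW = 63°

1. ∠CQR = 113°  [vertical angles at Q]
2. ∠CRW = 88°  [cyclic WRCF, opposite ∠R+∠F]
3. ∠RCW = 42°  [△RQC]
4. ∠CWR = 50°  [△WRC]
5. ∠FRW = 63°  [△WQR]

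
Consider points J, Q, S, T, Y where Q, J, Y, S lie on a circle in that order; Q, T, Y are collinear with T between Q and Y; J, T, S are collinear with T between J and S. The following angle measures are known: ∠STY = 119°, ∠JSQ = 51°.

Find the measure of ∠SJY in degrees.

∠SJY = 68°

1. ∠JTQ = 119°  [vertical angles at T]
2. ∠JYQ = 51°  [same arc QJ]
3. ∠JTY = 61°  [linear pair at T on QY]
4. ∠SJY = 68°  [△JTY]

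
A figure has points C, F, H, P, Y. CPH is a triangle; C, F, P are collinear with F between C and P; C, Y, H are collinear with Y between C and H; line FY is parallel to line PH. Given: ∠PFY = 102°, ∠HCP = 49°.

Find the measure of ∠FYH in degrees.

1. ∠CFY = 78°  [linear pair at F on CP]
2. ∠FCY = 49°  [F on CP, Y on CH]
3. ∠CYF = 53°  [△CFY]
4. ∠FYH = 127°  [linear pair at Y on CH]

∠FYH = 127°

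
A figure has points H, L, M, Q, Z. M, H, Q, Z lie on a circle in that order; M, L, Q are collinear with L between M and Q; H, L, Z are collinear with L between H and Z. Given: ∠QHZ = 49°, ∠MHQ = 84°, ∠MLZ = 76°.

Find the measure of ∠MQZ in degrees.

1. ∠QMZ = 49°  [same arc QZ]
2. ∠MZQ = 96°  [cyclic MHQZ, opposite ∠H+∠Z]
3. ∠MQZ = 35°  [△MQZ]

∠MQZ = 35°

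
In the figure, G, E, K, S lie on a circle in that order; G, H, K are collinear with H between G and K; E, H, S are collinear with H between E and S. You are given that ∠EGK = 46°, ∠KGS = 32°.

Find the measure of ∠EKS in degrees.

∠EKS = 102°

1. ∠ESK = 46°  [same arc EK]
2. ∠KES = 32°  [same arc KS]
3. ∠EKS = 102°  [△EKS]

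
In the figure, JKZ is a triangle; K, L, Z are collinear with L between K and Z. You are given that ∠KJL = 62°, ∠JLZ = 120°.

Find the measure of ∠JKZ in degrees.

1. ∠JLK = 60°  [linear pair at L on KZ]
2. ∠JKL = 58°  [△JKL]
3. ∠JKZ = 58°  [L on ray KZ]

∠JKZ = 58°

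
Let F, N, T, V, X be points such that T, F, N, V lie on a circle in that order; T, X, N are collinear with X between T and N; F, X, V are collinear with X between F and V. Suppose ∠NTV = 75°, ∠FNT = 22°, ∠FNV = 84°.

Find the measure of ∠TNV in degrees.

∠TNV = 62°

1. ∠FVT = 22°  [same arc TF]
2. ∠FTV = 96°  [cyclic TFNV, opposite ∠T+∠N]
3. ∠TFV = 62°  [△TFV]
4. ∠TNV = 62°  [same arc TV]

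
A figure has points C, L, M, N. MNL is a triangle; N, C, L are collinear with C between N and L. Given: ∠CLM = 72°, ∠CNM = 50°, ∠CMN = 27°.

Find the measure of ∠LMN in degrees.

1. ∠MLN = 72°  [C on ray LN]
2. ∠LNM = 50°  [C on ray NL]
3. ∠LMN = 58°  [△MNL]

∠LMN = 58°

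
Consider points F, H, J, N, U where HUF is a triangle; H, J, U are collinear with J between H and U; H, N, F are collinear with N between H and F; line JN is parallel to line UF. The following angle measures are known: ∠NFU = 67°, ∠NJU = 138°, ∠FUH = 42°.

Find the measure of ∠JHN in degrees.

∠JHN = 71°

1. ∠HFU = 67°  [N on ray FH]
2. ∠HJN = 42°  [linear pair at J on HU]
3. ∠HNJ = 67°  [JN∥UF, corresponding at N]
4. ∠JHN = 71°  [△HJN]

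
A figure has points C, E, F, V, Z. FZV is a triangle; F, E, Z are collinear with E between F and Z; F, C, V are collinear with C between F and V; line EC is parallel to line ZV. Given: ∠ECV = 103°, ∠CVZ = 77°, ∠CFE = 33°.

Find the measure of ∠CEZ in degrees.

∠CEZ = 110°

1. ∠ECF = 77°  [linear pair at C on FV]
2. ∠CEF = 70°  [△FEC]
3. ∠CEZ = 110°  [linear pair at E on FZ]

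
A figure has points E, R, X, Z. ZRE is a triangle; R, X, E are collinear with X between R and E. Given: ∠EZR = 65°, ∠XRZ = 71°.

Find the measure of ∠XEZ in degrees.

1. ∠ERZ = 71°  [X on ray RE]
2. ∠REZ = 44°  [△ZRE]
3. ∠XEZ = 44°  [X on ray ER]

∠XEZ = 44°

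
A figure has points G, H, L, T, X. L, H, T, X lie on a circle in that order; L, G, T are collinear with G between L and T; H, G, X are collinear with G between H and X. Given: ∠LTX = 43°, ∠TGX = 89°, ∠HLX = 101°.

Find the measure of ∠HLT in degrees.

1. ∠LHX = 43°  [same arc LX]
2. ∠HGL = 89°  [vertical angles at G]
3. ∠HLT = 48°  [△LGH]

∠HLT = 48°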